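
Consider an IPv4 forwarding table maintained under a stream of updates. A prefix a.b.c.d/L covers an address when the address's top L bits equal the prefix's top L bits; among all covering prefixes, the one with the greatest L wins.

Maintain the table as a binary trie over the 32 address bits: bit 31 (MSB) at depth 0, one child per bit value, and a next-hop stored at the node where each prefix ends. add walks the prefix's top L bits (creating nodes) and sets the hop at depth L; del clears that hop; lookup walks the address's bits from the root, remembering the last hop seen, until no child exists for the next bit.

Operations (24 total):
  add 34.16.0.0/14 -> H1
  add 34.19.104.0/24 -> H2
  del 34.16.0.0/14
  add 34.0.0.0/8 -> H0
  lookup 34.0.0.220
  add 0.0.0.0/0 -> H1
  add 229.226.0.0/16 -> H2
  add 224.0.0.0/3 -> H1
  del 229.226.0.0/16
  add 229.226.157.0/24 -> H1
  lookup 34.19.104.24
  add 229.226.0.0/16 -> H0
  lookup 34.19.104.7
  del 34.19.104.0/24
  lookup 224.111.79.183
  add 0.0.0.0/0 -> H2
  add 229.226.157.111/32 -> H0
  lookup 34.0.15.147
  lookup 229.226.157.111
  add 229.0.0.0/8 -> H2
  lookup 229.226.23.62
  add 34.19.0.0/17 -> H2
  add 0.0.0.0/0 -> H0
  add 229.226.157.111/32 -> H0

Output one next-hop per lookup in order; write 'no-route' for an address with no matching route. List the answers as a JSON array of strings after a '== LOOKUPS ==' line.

Trace:
  add 34.16.0.0/14 -> H1 at depth 14
  add 34.19.104.0/24 -> H2 at depth 24
  - 34.16.0.0/14 clear@14
  add 34.0.0.0/8 -> H0 at depth 8
  ? 34.0.0.220  path d0:-→d1:-→d2:-→d3:-→d4:-→d5:-→d6:-→d7:-→d8:H0→d9:-→d10:-→d11:-  best=H0
  add 0.0.0.0/0 -> H1 at depth 0
  add 229.226.0.0/16 -> H2 at depth 16
  add 224.0.0.0/3 -> H1 at depth 3
  - 229.226.0.0/16 clear@16
  add 229.226.157.0/24 -> H1 at depth 24
  ? 34.19.104.24  path d0:H1→d1:-→d2:-→d3:-→d4:-→d5:-→d6:-→d7:-→d8:H0→d9:-→d10:-→d11:-→d12:-→d13:-→d14:-→d15:-→d16:-→d17:-→d18:-→d19:-→d20:-→d21:-→d22:-→d23:-→d24:H2  best=H2
  add 229.226.0.0/16 -> H0 at depth 16
  ? 34.19.104.7  path d0:H1→d1:-→d2:-→d3:-→d4:-→d5:-→d6:-→d7:-→d8:H0→d9:-→d10:-→d11:-→d12:-→d13:-→d14:-→d15:-→d16:-→d17:-→d18:-→d19:-→d20:-→d21:-→d22:-→d23:-→d24:H2  best=H2
  - 34.19.104.0/24 clear@24
  ? 224.111.79.183  path d0:H1→d1:-→d2:-→d3:H1→d4:-→d5:-  best=H1
  add 0.0.0.0/0 -> H2 at depth 0
  add 229.226.157.111/32 -> H0 at depth 32
  ? 34.0.15.147  path d0:H2→d1:-→d2:-→d3:-→d4:-→d5:-→d6:-→d7:-→d8:H0→d9:-→d10:-→d11:-  best=H0
  ? 229.226.157.111  path d0:H2→d1:-→d2:-→d3:H1→d4:-→d5:-→d6:-→d7:-→d8:-→d9:-→d10:-→d11:-→d12:-→d13:-→d14:-→d15:-→d16:H0→d17:-→d18:-→d19:-→d20:-→d21:-→d22:-→d23:-→d24:H1→d25:-→d26:-→d27:-→d28:-→d29:-→d30:-→d31:-→d32:H0  best=H0
  add 229.0.0.0/8 -> H2 at depth 8
  ? 229.226.23.62  path d0:H2→d1:-→d2:-→d3:H1→d4:-→d5:-→d6:-→d7:-→d8:H2→d9:-→d10:-→d11:-→d12:-→d13:-→d14:-→d15:-→d16:H0  best=H0
  add 34.19.0.0/17 -> H2 at depth 17
  add 0.0.0.0/0 -> H0 at depth 0
  add 229.226.157.111/32 -> H0 at depth 32

== LOOKUPS ==
["H0","H2","H2","H1","H0","H0","H0"]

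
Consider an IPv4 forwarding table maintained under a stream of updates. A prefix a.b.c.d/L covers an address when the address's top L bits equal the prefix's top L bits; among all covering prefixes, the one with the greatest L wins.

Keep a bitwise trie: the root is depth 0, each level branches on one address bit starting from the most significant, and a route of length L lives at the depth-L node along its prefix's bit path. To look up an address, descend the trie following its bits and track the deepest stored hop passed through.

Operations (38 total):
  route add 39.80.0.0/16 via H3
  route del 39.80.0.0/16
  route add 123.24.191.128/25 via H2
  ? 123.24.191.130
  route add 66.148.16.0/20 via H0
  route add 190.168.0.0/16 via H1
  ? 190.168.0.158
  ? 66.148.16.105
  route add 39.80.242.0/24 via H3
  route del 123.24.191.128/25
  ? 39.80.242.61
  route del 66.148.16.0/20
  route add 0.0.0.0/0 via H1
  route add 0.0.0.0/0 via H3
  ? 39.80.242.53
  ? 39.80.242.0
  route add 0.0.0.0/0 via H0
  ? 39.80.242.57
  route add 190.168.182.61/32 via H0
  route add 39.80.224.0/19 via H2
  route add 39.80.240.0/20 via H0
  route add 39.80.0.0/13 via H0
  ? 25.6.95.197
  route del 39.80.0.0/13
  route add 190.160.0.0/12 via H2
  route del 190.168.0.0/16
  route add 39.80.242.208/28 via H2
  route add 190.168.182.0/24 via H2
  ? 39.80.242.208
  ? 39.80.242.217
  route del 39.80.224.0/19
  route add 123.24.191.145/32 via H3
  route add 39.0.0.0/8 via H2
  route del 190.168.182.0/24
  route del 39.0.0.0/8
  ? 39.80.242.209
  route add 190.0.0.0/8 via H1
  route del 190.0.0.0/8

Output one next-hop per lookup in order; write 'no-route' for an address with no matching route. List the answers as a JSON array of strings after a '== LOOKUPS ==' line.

Process each operation:
  add 39.80.0.0/16 -> H3 at depth 16
  del 39.80.0.0/16 (clear depth 16)
  add 123.24.191.128/25 -> H2 at depth 25
  ? 123.24.191.130  path d0:-→d1:-→d2:-→d3:-→d4:-→d5:-→d6:-→d7:-→d8:-→d9:-→d10:-→d11:-→d12:-→d13:-→d14:-→d15:-→d16:-→d17:-→d18:-→d19:-→d20:-→d21:-→d22:-→d23:-→d24:-→d25:H2  best=H2
  add 66.148.16.0/20 -> H0 at depth 20
  add 190.168.0.0/16 -> H1 at depth 16
  ? 190.168.0.158  path d0:-→d1:-→d2:-→d3:-→d4:-→d5:-→d6:-→d7:-→d8:-→d9:-→d10:-→d11:-→d12:-→d13:-→d14:-→d15:-→d16:H1  best=H1
  ? 66.148.16.105  path d0:-→d1:-→d2:-→d3:-→d4:-→d5:-→d6:-→d7:-→d8:-→d9:-→d10:-→d11:-→d12:-→d13:-→d14:-→d15:-→d16:-→d17:-→d18:-→d19:-→d20:H0  best=H0
  add 39.80.242.0/24 -> H3 at depth 24
  del 123.24.191.128/25 (clear depth 25)
  ? 39.80.242.61  path d0:-→d1:-→d2:-→d3:-→d4:-→d5:-→d6:-→d7:-→d8:-→d9:-→d10:-→d11:-→d12:-→d13:-→d14:-→d15:-→d16:-→d17:-→d18:-→d19:-→d20:-→d21:-→d22:-→d23:-→d24:H3  best=H3
  del 66.148.16.0/20 (clear depth 20)
  add 0.0.0.0/0 -> H1 at depth 0
  add 0.0.0.0/0 -> H3 at depth 0
  ? 39.80.242.53  path d0:H3→d1:-→d2:-→d3:-→d4:-→d5:-→d6:-→d7:-→d8:-→d9:-→d10:-→d11:-→d12:-→d13:-→d14:-→d15:-→d16:-→d17:-→d18:-→d19:-→d20:-→d21:-→d22:-→d23:-→d24:H3  best=H3
  ? 39.80.242.0  path d0:H3→d1:-→d2:-→d3:-→d4:-→d5:-→d6:-→d7:-→d8:-→d9:-→d10:-→d11:-→d12:-→d13:-→d14:-→d15:-→d16:-→d17:-→d18:-→d19:-→d20:-→d21:-→d22:-→d23:-→d24:H3  best=H3
  add 0.0.0.0/0 -> H0 at depth 0
  ? 39.80.242.57  path d0:H0→d1:-→d2:-→d3:-→d4:-→d5:-→d6:-→d7:-→d8:-→d9:-→d10:-→d11:-→d12:-→d13:-→d14:-→d15:-→d16:-→d17:-→d18:-→d19:-→d20:-→d21:-→d22:-→d23:-→d24:H3  best=H3
  add 190.168.182.61/32 -> H0 at depth 32
  add 39.80.224.0/19 -> H2 at depth 19
  add 39.80.240.0/20 -> H0 at depth 20
  add 39.80.0.0/13 -> H0 at depth 13
  ? 25.6.95.197  path d0:H0→d1:-→d2:-  best=H0
  del 39.80.0.0/13 (clear depth 13)
  add 190.160.0.0/12 -> H2 at depth 12
  del 190.168.0.0/16 (clear depth 16)
  add 39.80.242.208/28 -> H2 at depth 28
  add 190.168.182.0/24 -> H2 at depth 24
  ? 39.80.242.208  path d0:H0→d1:-→d2:-→d3:-→d4:-→d5:-→d6:-→d7:-→d8:-→d9:-→d10:-→d11:-→d12:-→d13:-→d14:-→d15:-→d16:-→d17:-→d18:-→d19:H2→d20:H0→d21:-→d22:-→d23:-→d24:H3→d25:-→d26:-→d27:-→d28:H2  best=H2
  ? 39.80.242.217  path d0:H0→d1:-→d2:-→d3:-→d4:-→d5:-→d6:-→d7:-→d8:-→d9:-→d10:-→d11:-→d12:-→d13:-→d14:-→d15:-→d16:-→d17:-→d18:-→d19:H2→d20:H0→d21:-→d22:-→d23:-→d24:H3→d25:-→d26:-→d27:-→d28:H2  best=H2
  del 39.80.224.0/19 (clear depth 19)
  add 123.24.191.145/32 -> H3 at depth 32
  add 39.0.0.0/8 -> H2 at depth 8
  del 190.168.182.0/24 (clear depth 24)
  del 39.0.0.0/8 (clear depth 8)
  ? 39.80.242.209  path d0:H0→d1:-→d2:-→d3:-→d4:-→d5:-→d6:-→d7:-→d8:-→d9:-→d10:-→d11:-→d12:-→d13:-→d14:-→d15:-→d16:-→d17:-→d18:-→d19:-→d20:H0→d21:-→d22:-→d23:-→d24:H3→d25:-→d26:-→d27:-→d28:H2  best=H2
  add 190.0.0.0/8 -> H1 at depth 8
  del 190.0.0.0/8 (clear depth 8)

== LOOKUPS ==
["H2","H1","H0","H3","H3","H3","H3","H0","H2","H2","H2"]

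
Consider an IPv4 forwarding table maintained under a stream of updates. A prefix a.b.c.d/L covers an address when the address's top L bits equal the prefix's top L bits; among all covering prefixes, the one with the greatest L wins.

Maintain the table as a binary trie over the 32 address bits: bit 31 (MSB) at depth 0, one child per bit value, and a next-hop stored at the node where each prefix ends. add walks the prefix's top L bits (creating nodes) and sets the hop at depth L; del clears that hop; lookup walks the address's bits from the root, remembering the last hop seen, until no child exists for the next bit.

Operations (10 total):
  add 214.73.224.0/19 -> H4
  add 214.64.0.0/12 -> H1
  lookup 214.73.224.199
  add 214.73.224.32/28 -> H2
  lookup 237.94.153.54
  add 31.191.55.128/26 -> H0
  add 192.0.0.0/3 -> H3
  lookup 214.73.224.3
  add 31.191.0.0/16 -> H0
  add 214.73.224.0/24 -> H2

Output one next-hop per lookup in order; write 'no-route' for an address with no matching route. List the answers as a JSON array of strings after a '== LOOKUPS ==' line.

Trace:
  add 214.73.224.0/19 -> H4 at depth 19
  add 214.64.0.0/12 -> H1 at depth 12
  lookup 214.73.224.199: bits 1101011001001001111 walk d0:-→d1:-→d2:-→d3:-→d4:-→d5:-→d6:-→d7:-→d8:-→d9:-→d10:-→d11:-→d12:H1→d13:-→d14:-→d15:-→d16:-→d17:-→d18:-→d19:H4 -> H4
  add 214.73.224.32/28 -> H2 at depth 28
  lookup 237.94.153.54: bits 11 walk d0:-→d1:-→d2:- -> no-route
  add 31.191.55.128/26 -> H0 at depth 26
  add 192.0.0.0/3 -> H3 at depth 3
  lookup 214.73.224.3: bits 11010110010010011110000000 walk d0:-→d1:-→d2:-→d3:H3→d4:-→d5:-→d6:-→d7:-→d8:-→d9:-→d10:-→d11:-→d12:H1→d13:-→d14:-→d15:-→d16:-→d17:-→d18:-→d19:H4→d20:-→d21:-→d22:-→d23:-→d24:-→d25:-→d26:- -> H4
  add 31.191.0.0/16 -> H0 at depth 16
  add 214.73.224.0/24 -> H2 at depth 24

== LOOKUPS ==
["H4","no-route","H4"]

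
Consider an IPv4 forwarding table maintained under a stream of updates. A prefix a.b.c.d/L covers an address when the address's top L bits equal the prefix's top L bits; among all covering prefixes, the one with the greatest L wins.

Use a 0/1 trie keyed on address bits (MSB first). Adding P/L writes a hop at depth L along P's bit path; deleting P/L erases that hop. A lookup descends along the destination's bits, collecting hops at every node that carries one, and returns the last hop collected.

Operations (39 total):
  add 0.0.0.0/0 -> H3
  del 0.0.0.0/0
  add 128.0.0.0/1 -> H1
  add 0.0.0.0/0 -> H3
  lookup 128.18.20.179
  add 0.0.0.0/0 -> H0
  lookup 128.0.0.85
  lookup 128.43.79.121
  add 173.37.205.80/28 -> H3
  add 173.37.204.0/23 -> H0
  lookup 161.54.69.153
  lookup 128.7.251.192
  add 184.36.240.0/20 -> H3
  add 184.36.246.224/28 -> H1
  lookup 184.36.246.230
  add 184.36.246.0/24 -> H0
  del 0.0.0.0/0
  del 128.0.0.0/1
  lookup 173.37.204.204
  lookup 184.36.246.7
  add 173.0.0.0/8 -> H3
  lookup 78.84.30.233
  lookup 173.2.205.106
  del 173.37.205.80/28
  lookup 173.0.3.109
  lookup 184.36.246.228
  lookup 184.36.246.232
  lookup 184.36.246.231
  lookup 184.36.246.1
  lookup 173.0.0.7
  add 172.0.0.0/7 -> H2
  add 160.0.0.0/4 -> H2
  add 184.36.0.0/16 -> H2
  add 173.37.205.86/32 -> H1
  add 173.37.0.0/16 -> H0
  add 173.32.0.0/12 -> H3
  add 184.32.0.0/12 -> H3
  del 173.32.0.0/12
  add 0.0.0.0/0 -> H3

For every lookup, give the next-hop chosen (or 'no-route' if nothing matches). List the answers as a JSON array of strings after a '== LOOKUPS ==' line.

Apply in order:
  + 0.0.0.0/0 (H3) depth=0
  - 0.0.0.0/0 clear@0
  + 128.0.0.0/1 (H1) depth=1
  + 0.0.0.0/0 (H3) depth=0
  ? 128.18.20.179  path d0:H3→d1:H1  best=H1
  + 0.0.0.0/0 (H0) depth=0
  ? 128.0.0.85  path d0:H0→d1:H1  best=H1
  ? 128.43.79.121  path d0:H0→d1:H1  best=H1
  + 173.37.205.80/28 (H3) depth=28
  + 173.37.204.0/23 (H0) depth=23
  ? 161.54.69.153  path d0:H0→d1:H1→d2:-→d3:-→d4:-  best=H1
  ? 128.7.251.192  path d0:H0→d1:H1→d2:-  best=H1
  + 184.36.240.0/20 (H3) depth=20
  + 184.36.246.224/28 (H1) depth=28
  ? 184.36.246.230  path d0:H0→d1:H1→d2:-→d3:-→d4:-→d5:-→d6:-→d7:-→d8:-→d9:-→d10:-→d11:-→d12:-→d13:-→d14:-→d15:-→d16:-→d17:-→d18:-→d19:-→d20:H3→d21:-→d22:-→d23:-→d24:-→d25:-→d26:-→d27:-→d28:H1  best=H1
  + 184.36.246.0/24 (H0) depth=24
  - 0.0.0.0/0 clear@0
  - 128.0.0.0/1 clear@1
  ? 173.37.204.204  path d0:-→d1:-→d2:-→d3:-→d4:-→d5:-→d6:-→d7:-→d8:-→d9:-→d10:-→d11:-→d12:-→d13:-→d14:-→d15:-→d16:-→d17:-→d18:-→d19:-→d20:-→d21:-→d22:-→d23:H0  best=H0
  ? 184.36.246.7  path d0:-→d1:-→d2:-→d3:-→d4:-→d5:-→d6:-→d7:-→d8:-→d9:-→d10:-→d11:-→d12:-→d13:-→d14:-→d15:-→d16:-→d17:-→d18:-→d19:-→d20:H3→d21:-→d22:-→d23:-→d24:H0  best=H0
  + 173.0.0.0/8 (H3) depth=8
  ? 78.84.30.233  path d0:-  best=no-route
  ? 173.2.205.106  path d0:-→d1:-→d2:-→d3:-→d4:-→d5:-→d6:-→d7:-→d8:H3→d9:-→d10:-  best=H3
  - 173.37.205.80/28 clear@28
  ? 173.0.3.109  path d0:-→d1:-→d2:-→d3:-→d4:-→d5:-→d6:-→d7:-→d8:H3→d9:-→d10:-  best=H3
  ? 184.36.246.228  path d0:-→d1:-→d2:-→d3:-→d4:-→d5:-→d6:-→d7:-→d8:-→d9:-→d10:-→d11:-→d12:-→d13:-→d14:-→d15:-→d16:-→d17:-→d18:-→d19:-→d20:H3→d21:-→d22:-→d23:-→d24:H0→d25:-→d26:-→d27:-→d28:H1  best=H1
  ? 184.36.246.232  path d0:-→d1:-→d2:-→d3:-→d4:-→d5:-→d6:-→d7:-→d8:-→d9:-→d10:-→d11:-→d12:-→d13:-→d14:-→d15:-→d16:-→d17:-→d18:-→d19:-→d20:H3→d21:-→d22:-→d23:-→d24:H0→d25:-→d26:-→d27:-→d28:H1  best=H1
  ? 184.36.246.231  path d0:-→d1:-→d2:-→d3:-→d4:-→d5:-→d6:-→d7:-→d8:-→d9:-→d10:-→d11:-→d12:-→d13:-→d14:-→d15:-→d16:-→d17:-→d18:-→d19:-→d20:H3→d21:-→d22:-→d23:-→d24:H0→d25:-→d26:-→d27:-→d28:H1  best=H1
  ? 184.36.246.1  path d0:-→d1:-→d2:-→d3:-→d4:-→d5:-→d6:-→d7:-→d8:-→d9:-→d10:-→d11:-→d12:-→d13:-→d14:-→d15:-→d16:-→d17:-→d18:-→d19:-→d20:H3→d21:-→d22:-→d23:-→d24:H0  best=H0
  ? 173.0.0.7  path d0:-→d1:-→d2:-→d3:-→d4:-→d5:-→d6:-→d7:-→d8:H3→d9:-→d10:-  best=H3
  + 172.0.0.0/7 (H2) depth=7
  + 160.0.0.0/4 (H2) depth=4
  + 184.36.0.0/16 (H2) depth=16
  + 173.37.205.86/32 (H1) depth=32
  + 173.37.0.0/16 (H0) depth=16
  + 173.32.0.0/12 (H3) depth=12
  + 184.32.0.0/12 (H3) depth=12
  - 173.32.0.0/12 clear@12
  + 0.0.0.0/0 (H3) depth=0

== LOOKUPS ==
["H1","H1","H1","H1","H1","H1","H0","H0","no-route","H3","H3","H1","H1","H1","H0","H3"]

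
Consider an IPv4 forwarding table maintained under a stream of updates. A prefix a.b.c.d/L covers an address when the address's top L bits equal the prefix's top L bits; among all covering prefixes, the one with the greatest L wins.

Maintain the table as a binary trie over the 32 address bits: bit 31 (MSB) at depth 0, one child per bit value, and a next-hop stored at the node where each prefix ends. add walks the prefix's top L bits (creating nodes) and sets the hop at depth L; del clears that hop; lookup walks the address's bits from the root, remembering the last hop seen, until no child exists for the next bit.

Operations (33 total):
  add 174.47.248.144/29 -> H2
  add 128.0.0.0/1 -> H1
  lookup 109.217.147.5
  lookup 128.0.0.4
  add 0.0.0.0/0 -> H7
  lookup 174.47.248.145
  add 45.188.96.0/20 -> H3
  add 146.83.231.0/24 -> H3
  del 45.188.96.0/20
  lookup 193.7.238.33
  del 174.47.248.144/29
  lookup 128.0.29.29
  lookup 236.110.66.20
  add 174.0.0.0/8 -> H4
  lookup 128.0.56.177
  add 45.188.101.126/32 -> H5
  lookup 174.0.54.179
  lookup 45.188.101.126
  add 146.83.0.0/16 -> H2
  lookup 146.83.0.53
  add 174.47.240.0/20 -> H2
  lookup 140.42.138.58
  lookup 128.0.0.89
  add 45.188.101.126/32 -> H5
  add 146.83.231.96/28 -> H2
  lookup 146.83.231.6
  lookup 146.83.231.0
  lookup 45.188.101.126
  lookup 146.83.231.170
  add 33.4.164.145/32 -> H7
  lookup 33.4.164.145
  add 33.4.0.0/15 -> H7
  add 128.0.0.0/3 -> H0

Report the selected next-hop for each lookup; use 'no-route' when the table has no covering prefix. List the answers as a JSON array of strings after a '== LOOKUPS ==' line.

Trace:
  add 174.47.248.144/29 -> H2 at depth 29
  add 128.0.0.0/1 -> H1 at depth 1
  Q 109.217.147.5: descend ε ; hops seen [∅] ; pick no-route
  Q 128.0.0.4: descend 10 ; hops seen [H1] ; pick H1
  add 0.0.0.0/0 -> H7 at depth 0
  Q 174.47.248.145: descend 10101110001011111111100010010 ; hops seen [H7,H1,H2] ; pick H2
  add 45.188.96.0/20 -> H3 at depth 20
  add 146.83.231.0/24 -> H3 at depth 24
  del 45.188.96.0/20 (clear depth 20)
  Q 193.7.238.33: descend 1 ; hops seen [H7,H1] ; pick H1
  del 174.47.248.144/29 (clear depth 29)
  Q 128.0.29.29: descend 100 ; hops seen [H7,H1] ; pick H1
  Q 236.110.66.20: descend 1 ; hops seen [H7,H1] ; pick H1
  add 174.0.0.0/8 -> H4 at depth 8
  Q 128.0.56.177: descend 100 ; hops seen [H7,H1] ; pick H1
  add 45.188.101.126/32 -> H5 at depth 32
  Q 174.0.54.179: descend 1010111000 ; hops seen [H7,H1,H4] ; pick H4
  Q 45.188.101.126: descend 00101101101111000110010101111110 ; hops seen [H7,H5] ; pick H5
  add 146.83.0.0/16 -> H2 at depth 16
  Q 146.83.0.53: descend 1001001001010011 ; hops seen [H7,H1,H2] ; pick H2
  add 174.47.240.0/20 -> H2 at depth 20
  Q 140.42.138.58: descend 100 ; hops seen [H7,H1] ; pick H1
  Q 128.0.0.89: descend 100 ; hops seen [H7,H1] ; pick H1
  add 45.188.101.126/32 -> H5 at depth 32
  add 146.83.231.96/28 -> H2 at depth 28
  Q 146.83.231.6: descend 1001001001010011111001110 ; hops seen [H7,H1,H2,H3] ; pick H3
  Q 146.83.231.0: descend 1001001001010011111001110 ; hops seen [H7,H1,H2,H3] ; pick H3
  Q 45.188.101.126: descend 00101101101111000110010101111110 ; hops seen [H7,H5] ; pick H5
  Q 146.83.231.170: descend 100100100101001111100111 ; hops seen [H7,H1,H2,H3] ; pick H3
  add 33.4.164.145/32 -> H7 at depth 32
  Q 33.4.164.145: descend 00100001000001001010010010010001 ; hops seen [H7,H7] ; pick H7
  add 33.4.0.0/15 -> H7 at depth 15
  add 128.0.0.0/3 -> H0 at depth 3

== LOOKUPS ==
["no-route","H1","H2","H1","H1","H1","H1","H4","H5","H2","H1","H1","H3","H3","H5","H3","H7"]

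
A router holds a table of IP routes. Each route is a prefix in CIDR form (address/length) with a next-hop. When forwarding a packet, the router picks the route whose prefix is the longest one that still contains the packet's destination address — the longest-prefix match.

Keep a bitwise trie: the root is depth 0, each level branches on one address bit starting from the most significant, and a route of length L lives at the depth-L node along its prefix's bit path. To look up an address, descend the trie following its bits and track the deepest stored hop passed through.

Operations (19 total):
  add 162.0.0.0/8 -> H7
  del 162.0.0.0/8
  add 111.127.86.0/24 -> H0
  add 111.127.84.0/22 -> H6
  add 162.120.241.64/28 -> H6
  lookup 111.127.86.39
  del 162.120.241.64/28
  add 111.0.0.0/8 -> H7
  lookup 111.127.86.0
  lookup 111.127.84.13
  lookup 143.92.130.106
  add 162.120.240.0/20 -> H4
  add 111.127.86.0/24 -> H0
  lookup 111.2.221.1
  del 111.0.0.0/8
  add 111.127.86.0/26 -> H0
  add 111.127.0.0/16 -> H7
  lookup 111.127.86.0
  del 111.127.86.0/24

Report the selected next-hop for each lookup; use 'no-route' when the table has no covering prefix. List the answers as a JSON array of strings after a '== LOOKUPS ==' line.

Process each operation:
  + 162.0.0.0/8 (H7) depth=8
  del 162.0.0.0/8 (clear depth 8)
  + 111.127.86.0/24 (H0) depth=24
  + 111.127.84.0/22 (H6) depth=22
  + 162.120.241.64/28 (H6) depth=28
  ? 111.127.86.39  path d0:-→d1:-→d2:-→d3:-→d4:-→d5:-→d6:-→d7:-→d8:-→d9:-→d10:-→d11:-→d12:-→d13:-→d14:-→d15:-→d16:-→d17:-→d18:-→d19:-→d20:-→d21:-→d22:H6→d23:-→d24:H0  best=H0
  del 162.120.241.64/28 (clear depth 28)
  + 111.0.0.0/8 (H7) depth=8
  ? 111.127.86.0  path d0:-→d1:-→d2:-→d3:-→d4:-→d5:-→d6:-→d7:-→d8:H7→d9:-→d10:-→d11:-→d12:-→d13:-→d14:-→d15:-→d16:-→d17:-→d18:-→d19:-→d20:-→d21:-→d22:H6→d23:-→d24:H0  best=H0
  ? 111.127.84.13  path d0:-→d1:-→d2:-→d3:-→d4:-→d5:-→d6:-→d7:-→d8:H7→d9:-→d10:-→d11:-→d12:-→d13:-→d14:-→d15:-→d16:-→d17:-→d18:-→d19:-→d20:-→d21:-→d22:H6  best=H6
  ? 143.92.130.106  path d0:-→d1:-→d2:-  best=no-route
  + 162.120.240.0/20 (H4) depth=20
  + 111.127.86.0/24 (H0) depth=24
  ? 111.2.221.1  path d0:-→d1:-→d2:-→d3:-→d4:-→d5:-→d6:-→d7:-→d8:H7→d9:-  best=H7
  del 111.0.0.0/8 (clear depth 8)
  + 111.127.86.0/26 (H0) depth=26
  + 111.127.0.0/16 (H7) depth=16
  ? 111.127.86.0  path d0:-→d1:-→d2:-→d3:-→d4:-→d5:-→d6:-→d7:-→d8:-→d9:-→d10:-→d11:-→d12:-→d13:-→d14:-→d15:-→d16:H7→d17:-→d18:-→d19:-→d20:-→d21:-→d22:H6→d23:-→d24:H0→d25:-→d26:H0  best=H0
  del 111.127.86.0/24 (clear depth 24)

== LOOKUPS ==
["H0","H0","H6","no-route","H7","H0"]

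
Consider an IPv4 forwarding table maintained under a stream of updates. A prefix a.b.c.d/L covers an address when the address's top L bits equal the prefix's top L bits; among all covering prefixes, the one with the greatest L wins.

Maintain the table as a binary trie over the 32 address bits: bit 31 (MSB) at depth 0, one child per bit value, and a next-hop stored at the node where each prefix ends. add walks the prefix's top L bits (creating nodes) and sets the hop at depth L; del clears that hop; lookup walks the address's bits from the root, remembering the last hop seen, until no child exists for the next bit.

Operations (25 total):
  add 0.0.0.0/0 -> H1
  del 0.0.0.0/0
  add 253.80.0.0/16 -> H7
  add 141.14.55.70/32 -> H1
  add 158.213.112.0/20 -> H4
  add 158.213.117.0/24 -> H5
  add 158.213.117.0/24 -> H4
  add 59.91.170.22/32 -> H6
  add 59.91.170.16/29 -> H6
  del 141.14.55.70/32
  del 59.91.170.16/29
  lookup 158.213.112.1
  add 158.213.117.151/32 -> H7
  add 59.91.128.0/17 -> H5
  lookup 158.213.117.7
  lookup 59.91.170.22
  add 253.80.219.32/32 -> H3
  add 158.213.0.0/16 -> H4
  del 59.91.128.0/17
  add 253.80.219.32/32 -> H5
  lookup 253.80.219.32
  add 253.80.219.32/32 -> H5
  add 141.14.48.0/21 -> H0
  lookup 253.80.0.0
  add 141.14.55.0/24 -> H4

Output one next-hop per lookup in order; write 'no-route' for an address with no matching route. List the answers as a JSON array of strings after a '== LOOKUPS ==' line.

Process each operation:
  add 0.0.0.0/0 -> H1 at depth 0
  del 0.0.0.0/0 (clear depth 0)
  add 253.80.0.0/16 -> H7 at depth 16
  add 141.14.55.70/32 -> H1 at depth 32
  add 158.213.112.0/20 -> H4 at depth 20
  add 158.213.117.0/24 -> H5 at depth 24
  add 158.213.117.0/24 -> H4 at depth 24
  add 59.91.170.22/32 -> H6 at depth 32
  add 59.91.170.16/29 -> H6 at depth 29
  del 141.14.55.70/32 (clear depth 32)
  del 59.91.170.16/29 (clear depth 29)
  ? 158.213.112.1  path d0:-→d1:-→d2:-→d3:-→d4:-→d5:-→d6:-→d7:-→d8:-→d9:-→d10:-→d11:-→d12:-→d13:-→d14:-→d15:-→d16:-→d17:-→d18:-→d19:-→d20:H4→d21:-  best=H4
  add 158.213.117.151/32 -> H7 at depth 32
  add 59.91.128.0/17 -> H5 at depth 17
  ? 158.213.117.7  path d0:-→d1:-→d2:-→d3:-→d4:-→d5:-→d6:-→d7:-→d8:-→d9:-→d10:-→d11:-→d12:-→d13:-→d14:-→d15:-→d16:-→d17:-→d18:-→d19:-→d20:H4→d21:-→d22:-→d23:-→d24:H4  best=H4
  ? 59.91.170.22  path d0:-→d1:-→d2:-→d3:-→d4:-→d5:-→d6:-→d7:-→d8:-→d9:-→d10:-→d11:-→d12:-→d13:-→d14:-→d15:-→d16:-→d17:H5→d18:-→d19:-→d20:-→d21:-→d22:-→d23:-→d24:-→d25:-→d26:-→d27:-→d28:-→d29:-→d30:-→d31:-→d32:H6  best=H6
  add 253.80.219.32/32 -> H3 at depth 32
  add 158.213.0.0/16 -> H4 at depth 16
  del 59.91.128.0/17 (clear depth 17)
  add 253.80.219.32/32 -> H5 at depth 32
  ? 253.80.219.32  path d0:-→d1:-→d2:-→d3:-→d4:-→d5:-→d6:-→d7:-→d8:-→d9:-→d10:-→d11:-→d12:-→d13:-→d14:-→d15:-→d16:H7→d17:-→d18:-→d19:-→d20:-→d21:-→d22:-→d23:-→d24:-→d25:-→d26:-→d27:-→d28:-→d29:-→d30:-→d31:-→d32:H5  best=H5
  add 253.80.219.32/32 -> H5 at depth 32
  add 141.14.48.0/21 -> H0 at depth 21
  ? 253.80.0.0  path d0:-→d1:-→d2:-→d3:-→d4:-→d5:-→d6:-→d7:-→d8:-→d9:-→d10:-→d11:-→d12:-→d13:-→d14:-→d15:-→d16:H7  best=H7
  add 141.14.55.0/24 -> H4 at depth 24

== LOOKUPS ==
["H4","H4","H6","H5","H7"]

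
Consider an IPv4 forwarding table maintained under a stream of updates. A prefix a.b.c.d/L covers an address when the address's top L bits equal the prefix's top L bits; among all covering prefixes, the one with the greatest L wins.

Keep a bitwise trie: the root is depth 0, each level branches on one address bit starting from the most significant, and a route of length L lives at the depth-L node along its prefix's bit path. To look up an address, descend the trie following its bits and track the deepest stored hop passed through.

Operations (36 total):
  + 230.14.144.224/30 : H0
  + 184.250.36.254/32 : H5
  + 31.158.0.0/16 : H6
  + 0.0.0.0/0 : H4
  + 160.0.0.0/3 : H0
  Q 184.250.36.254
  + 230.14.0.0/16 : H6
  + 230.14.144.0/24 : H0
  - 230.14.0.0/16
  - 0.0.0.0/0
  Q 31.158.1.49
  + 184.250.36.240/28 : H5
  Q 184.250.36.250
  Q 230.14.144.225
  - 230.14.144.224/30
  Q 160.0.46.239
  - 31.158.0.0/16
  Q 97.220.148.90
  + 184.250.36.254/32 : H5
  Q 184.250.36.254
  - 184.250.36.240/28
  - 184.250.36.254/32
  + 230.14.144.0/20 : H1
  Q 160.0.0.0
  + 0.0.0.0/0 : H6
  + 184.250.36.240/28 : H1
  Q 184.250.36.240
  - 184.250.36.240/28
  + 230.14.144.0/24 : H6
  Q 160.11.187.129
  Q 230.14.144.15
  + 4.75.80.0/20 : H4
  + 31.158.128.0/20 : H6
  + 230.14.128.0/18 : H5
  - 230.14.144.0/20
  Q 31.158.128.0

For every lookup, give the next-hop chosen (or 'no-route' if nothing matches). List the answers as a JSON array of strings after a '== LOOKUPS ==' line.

Apply in order:
  add 230.14.144.224/30 -> H0 at depth 30
  add 184.250.36.254/32 -> H5 at depth 32
  add 31.158.0.0/16 -> H6 at depth 16
  add 0.0.0.0/0 -> H4 at depth 0
  add 160.0.0.0/3 -> H0 at depth 3
  lookup 184.250.36.254: bits 10111000111110100010010011111110 walk d0:H4→d1:-→d2:-→d3:H0→d4:-→d5:-→d6:-→d7:-→d8:-→d9:-→d10:-→d11:-→d12:-→d13:-→d14:-→d15:-→d16:-→d17:-→d18:-→d19:-→d20:-→d21:-→d22:-→d23:-→d24:-→d25:-→d26:-→d27:-→d28:-→d29:-→d30:-→d31:-→d32:H5 -> H5
  add 230.14.0.0/16 -> H6 at depth 16
  add 230.14.144.0/24 -> H0 at depth 24
  - 230.14.0.0/16 clear@16
  - 0.0.0.0/0 clear@0
  lookup 31.158.1.49: bits 0001111110011110 walk d0:-→d1:-→d2:-→d3:-→d4:-→d5:-→d6:-→d7:-→d8:-→d9:-→d10:-→d11:-→d12:-→d13:-→d14:-→d15:-→d16:H6 -> H6
  add 184.250.36.240/28 -> H5 at depth 28
  lookup 184.250.36.250: bits 10111000111110100010010011111 walk d0:-→d1:-→d2:-→d3:H0→d4:-→d5:-→d6:-→d7:-→d8:-→d9:-→d10:-→d11:-→d12:-→d13:-→d14:-→d15:-→d16:-→d17:-→d18:-→d19:-→d20:-→d21:-→d22:-→d23:-→d24:-→d25:-→d26:-→d27:-→d28:H5→d29:- -> H5
  lookup 230.14.144.225: bits 111001100000111010010000111000 walk d0:-→d1:-→d2:-→d3:-→d4:-→d5:-→d6:-→d7:-→d8:-→d9:-→d10:-→d11:-→d12:-→d13:-→d14:-→d15:-→d16:-→d17:-→d18:-→d19:-→d20:-→d21:-→d22:-→d23:-→d24:H0→d25:-→d26:-→d27:-→d28:-→d29:-→d30:H0 -> H0
  - 230.14.144.224/30 clear@30
  lookup 160.0.46.239: bits 101 walk d0:-→d1:-→d2:-→d3:H0 -> H0
  - 31.158.0.0/16 clear@16
  lookup 97.220.148.90: bits 0 walk d0:-→d1:- -> no-route
  add 184.250.36.254/32 -> H5 at depth 32
  lookup 184.250.36.254: bits 10111000111110100010010011111110 walk d0:-→d1:-→d2:-→d3:H0→d4:-→d5:-→d6:-→d7:-→d8:-→d9:-→d10:-→d11:-→d12:-→d13:-→d14:-→d15:-→d16:-→d17:-→d18:-→d19:-→d20:-→d21:-→d22:-→d23:-→d24:-→d25:-→d26:-→d27:-→d28:H5→d29:-→d30:-→d31:-→d32:H5 -> H5
  - 184.250.36.240/28 clear@28
  - 184.250.36.254/32 clear@32
  add 230.14.144.0/20 -> H1 at depth 20
  lookup 160.0.0.0: bits 101 walk d0:-→d1:-→d2:-→d3:H0 -> H0
  add 0.0.0.0/0 -> H6 at depth 0
  add 184.250.36.240/28 -> H1 at depth 28
  lookup 184.250.36.240: bits 1011100011111010001001001111 walk d0:H6→d1:-→d2:-→d3:H0→d4:-→d5:-→d6:-→d7:-→d8:-→d9:-→d10:-→d11:-→d12:-→d13:-→d14:-→d15:-→d16:-→d17:-→d18:-→d19:-→d20:-→d21:-→d22:-→d23:-→d24:-→d25:-→d26:-→d27:-→d28:H1 -> H1
  - 184.250.36.240/28 clear@28
  add 230.14.144.0/24 -> H6 at depth 24
  lookup 160.11.187.129: bits 101 walk d0:H6→d1:-→d2:-→d3:H0 -> H0
  lookup 230.14.144.15: bits 111001100000111010010000 walk d0:H6→d1:-→d2:-→d3:-→d4:-→d5:-→d6:-→d7:-→d8:-→d9:-→d10:-→d11:-→d12:-→d13:-→d14:-→d15:-→d16:-→d17:-→d18:-→d19:-→d20:H1→d21:-→d22:-→d23:-→d24:H6 -> H6
  add 4.75.80.0/20 -> H4 at depth 20
  add 31.158.128.0/20 -> H6 at depth 20
  add 230.14.128.0/18 -> H5 at depth 18
  - 230.14.144.0/20 clear@20
  lookup 31.158.128.0: bits 00011111100111101000 walk d0:H6→d1:-→d2:-→d3:-→d4:-→d5:-→d6:-→d7:-→d8:-→d9:-→d10:-→d11:-→d12:-→d13:-→d14:-→d15:-→d16:-→d17:-→d18:-→d19:-→d20:H6 -> H6

== LOOKUPS ==
["H5","H6","H5","H0","H0","no-route","H5","H0","H1","H0","H6","H6"]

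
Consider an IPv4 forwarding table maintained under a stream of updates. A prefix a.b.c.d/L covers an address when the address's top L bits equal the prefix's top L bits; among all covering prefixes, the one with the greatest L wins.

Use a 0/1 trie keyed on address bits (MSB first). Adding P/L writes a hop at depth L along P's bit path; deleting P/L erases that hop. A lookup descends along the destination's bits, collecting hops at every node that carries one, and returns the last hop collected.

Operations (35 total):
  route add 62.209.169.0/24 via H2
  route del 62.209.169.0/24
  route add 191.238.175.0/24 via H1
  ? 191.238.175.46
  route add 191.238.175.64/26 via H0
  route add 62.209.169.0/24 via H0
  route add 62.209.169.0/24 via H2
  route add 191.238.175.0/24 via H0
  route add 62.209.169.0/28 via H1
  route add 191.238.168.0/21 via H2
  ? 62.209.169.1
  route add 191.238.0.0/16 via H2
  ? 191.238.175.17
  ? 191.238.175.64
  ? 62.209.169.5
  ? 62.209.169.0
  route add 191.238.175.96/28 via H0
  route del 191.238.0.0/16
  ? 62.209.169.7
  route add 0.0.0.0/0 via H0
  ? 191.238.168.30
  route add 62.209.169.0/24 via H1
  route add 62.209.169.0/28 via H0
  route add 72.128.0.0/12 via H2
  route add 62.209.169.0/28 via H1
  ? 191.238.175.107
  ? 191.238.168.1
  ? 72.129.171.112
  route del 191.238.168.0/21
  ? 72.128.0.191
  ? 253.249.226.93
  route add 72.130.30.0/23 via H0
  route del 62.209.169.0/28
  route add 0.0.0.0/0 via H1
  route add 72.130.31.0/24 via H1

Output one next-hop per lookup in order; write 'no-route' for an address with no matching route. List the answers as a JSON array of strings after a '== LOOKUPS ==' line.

Process each operation:
  add 62.209.169.0/24 -> H2 at depth 24
  del 62.209.169.0/24 (clear depth 24)
  add 191.238.175.0/24 -> H1 at depth 24
  Q 191.238.175.46: descend 101111111110111010101111 ; hops seen [H1] ; pick H1
  add 191.238.175.64/26 -> H0 at depth 26
  add 62.209.169.0/24 -> H0 at depth 24
  add 62.209.169.0/24 -> H2 at depth 24
  add 191.238.175.0/24 -> H0 at depth 24
  add 62.209.169.0/28 -> H1 at depth 28
  add 191.238.168.0/21 -> H2 at depth 21
  Q 62.209.169.1: descend 0011111011010001101010010000 ; hops seen [H2,H1] ; pick H1
  add 191.238.0.0/16 -> H2 at depth 16
  Q 191.238.175.17: descend 1011111111101110101011110 ; hops seen [H2,H2,H0] ; pick H0
  Q 191.238.175.64: descend 10111111111011101010111101 ; hops seen [H2,H2,H0,H0] ; pick H0
  Q 62.209.169.5: descend 0011111011010001101010010000 ; hops seen [H2,H1] ; pick H1
  Q 62.209.169.0: descend 0011111011010001101010010000 ; hops seen [H2,H1] ; pick H1
  add 191.238.175.96/28 -> H0 at depth 28
  del 191.238.0.0/16 (clear depth 16)
  Q 62.209.169.7: descend 0011111011010001101010010000 ; hops seen [H2,H1] ; pick H1
  add 0.0.0.0/0 -> H0 at depth 0
  Q 191.238.168.30: descend 101111111110111010101 ; hops seen [H0,H2] ; pick H2
  add 62.209.169.0/24 -> H1 at depth 24
  add 62.209.169.0/28 -> H0 at depth 28
  add 72.128.0.0/12 -> H2 at depth 12
  add 62.209.169.0/28 -> H1 at depth 28
  Q 191.238.175.107: descend 1011111111101110101011110110 ; hops seen [H0,H2,H0,H0,H0] ; pick H0
  Q 191.238.168.1: descend 101111111110111010101 ; hops seen [H0,H2] ; pick H2
  Q 72.129.171.112: descend 010010001000 ; hops seen [H0,H2] ; pick H2
  del 191.238.168.0/21 (clear depth 21)
  Q 72.128.0.191: descend 010010001000 ; hops seen [H0,H2] ; pick H2
  Q 253.249.226.93: descend 1 ; hops seen [H0] ; pick H0
  add 72.130.30.0/23 -> H0 at depth 23
  del 62.209.169.0/28 (clear depth 28)
  add 0.0.0.0/0 -> H1 at depth 0
  add 72.130.31.0/24 -> H1 at depth 24

== LOOKUPS ==
["H1","H1","H0","H0","H1","H1","H1","H2","H0","H2","H2","H2","H0"]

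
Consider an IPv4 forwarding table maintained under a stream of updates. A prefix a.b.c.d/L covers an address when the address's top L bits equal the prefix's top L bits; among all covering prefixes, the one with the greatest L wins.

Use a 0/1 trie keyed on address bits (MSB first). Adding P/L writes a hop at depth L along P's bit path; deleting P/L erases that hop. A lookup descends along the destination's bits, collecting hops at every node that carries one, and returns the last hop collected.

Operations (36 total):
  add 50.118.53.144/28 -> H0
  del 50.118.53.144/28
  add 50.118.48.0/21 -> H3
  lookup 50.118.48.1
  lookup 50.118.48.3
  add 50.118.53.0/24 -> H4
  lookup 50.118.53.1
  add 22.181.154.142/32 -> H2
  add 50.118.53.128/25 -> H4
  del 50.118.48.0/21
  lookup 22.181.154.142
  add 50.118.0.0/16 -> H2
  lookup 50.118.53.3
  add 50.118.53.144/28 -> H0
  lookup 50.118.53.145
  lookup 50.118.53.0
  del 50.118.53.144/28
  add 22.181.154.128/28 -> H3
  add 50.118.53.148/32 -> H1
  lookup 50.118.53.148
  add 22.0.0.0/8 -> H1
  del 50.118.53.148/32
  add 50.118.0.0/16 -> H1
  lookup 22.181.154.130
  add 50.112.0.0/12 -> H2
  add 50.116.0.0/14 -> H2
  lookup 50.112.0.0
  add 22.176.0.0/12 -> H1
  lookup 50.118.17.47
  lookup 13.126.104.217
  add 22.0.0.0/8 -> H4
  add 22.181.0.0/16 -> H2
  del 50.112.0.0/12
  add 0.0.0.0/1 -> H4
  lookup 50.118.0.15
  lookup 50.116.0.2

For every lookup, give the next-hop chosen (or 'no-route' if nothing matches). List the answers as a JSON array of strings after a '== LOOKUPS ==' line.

Trace:
  add 50.118.53.144/28 -> H0 at depth 28
  del 50.118.53.144/28 (clear depth 28)
  add 50.118.48.0/21 -> H3 at depth 21
  ? 50.118.48.1  path d0:-→d1:-→d2:-→d3:-→d4:-→d5:-→d6:-→d7:-→d8:-→d9:-→d10:-→d11:-→d12:-→d13:-→d14:-→d15:-→d16:-→d17:-→d18:-→d19:-→d20:-→d21:H3  best=H3
  ? 50.118.48.3  path d0:-→d1:-→d2:-→d3:-→d4:-→d5:-→d6:-→d7:-→d8:-→d9:-→d10:-→d11:-→d12:-→d13:-→d14:-→d15:-→d16:-→d17:-→d18:-→d19:-→d20:-→d21:H3  best=H3
  add 50.118.53.0/24 -> H4 at depth 24
  ? 50.118.53.1  path d0:-→d1:-→d2:-→d3:-→d4:-→d5:-→d6:-→d7:-→d8:-→d9:-→d10:-→d11:-→d12:-→d13:-→d14:-→d15:-→d16:-→d17:-→d18:-→d19:-→d20:-→d21:H3→d22:-→d23:-→d24:H4  best=H4
  add 22.181.154.142/32 -> H2 at depth 32
  add 50.118.53.128/25 -> H4 at depth 25
  del 50.118.48.0/21 (clear depth 21)
  ? 22.181.154.142  path d0:-→d1:-→d2:-→d3:-→d4:-→d5:-→d6:-→d7:-→d8:-→d9:-→d10:-→d11:-→d12:-→d13:-→d14:-→d15:-→d16:-→d17:-→d18:-→d19:-→d20:-→d21:-→d22:-→d23:-→d24:-→d25:-→d26:-→d27:-→d28:-→d29:-→d30:-→d31:-→d32:H2  best=H2
  add 50.118.0.0/16 -> H2 at depth 16
  ? 50.118.53.3  path d0:-→d1:-→d2:-→d3:-→d4:-→d5:-→d6:-→d7:-→d8:-→d9:-→d10:-→d11:-→d12:-→d13:-→d14:-→d15:-→d16:H2→d17:-→d18:-→d19:-→d20:-→d21:-→d22:-→d23:-→d24:H4  best=H4
  add 50.118.53.144/28 -> H0 at depth 28
  ? 50.118.53.145  path d0:-→d1:-→d2:-→d3:-→d4:-→d5:-→d6:-→d7:-→d8:-→d9:-→d10:-→d11:-→d12:-→d13:-→d14:-→d15:-→d16:H2→d17:-→d18:-→d19:-→d20:-→d21:-→d22:-→d23:-→d24:H4→d25:H4→d26:-→d27:-→d28:H0  best=H0
  ? 50.118.53.0  path d0:-→d1:-→d2:-→d3:-→d4:-→d5:-→d6:-→d7:-→d8:-→d9:-→d10:-→d11:-→d12:-→d13:-→d14:-→d15:-→d16:H2→d17:-→d18:-→d19:-→d20:-→d21:-→d22:-→d23:-→d24:H4  best=H4
  del 50.118.53.144/28 (clear depth 28)
  add 22.181.154.128/28 -> H3 at depth 28
  add 50.118.53.148/32 -> H1 at depth 32
  ? 50.118.53.148  path d0:-→d1:-→d2:-→d3:-→d4:-→d5:-→d6:-→d7:-→d8:-→d9:-→d10:-→d11:-→d12:-→d13:-→d14:-→d15:-→d16:H2→d17:-→d18:-→d19:-→d20:-→d21:-→d22:-→d23:-→d24:H4→d25:H4→d26:-→d27:-→d28:-→d29:-→d30:-→d31:-→d32:H1  best=H1
  add 22.0.0.0/8 -> H1 at depth 8
  del 50.118.53.148/32 (clear depth 32)
  add 50.118.0.0/16 -> H1 at depth 16
  ? 22.181.154.130  path d0:-→d1:-→d2:-→d3:-→d4:-→d5:-→d6:-→d7:-→d8:H1→d9:-→d10:-→d11:-→d12:-→d13:-→d14:-→d15:-→d16:-→d17:-→d18:-→d19:-→d20:-→d21:-→d22:-→d23:-→d24:-→d25:-→d26:-→d27:-→d28:H3  best=H3
  add 50.112.0.0/12 -> H2 at depth 12
  add 50.116.0.0/14 -> H2 at depth 14
  ? 50.112.0.0  path d0:-→d1:-→d2:-→d3:-→d4:-→d5:-→d6:-→d7:-→d8:-→d9:-→d10:-→d11:-→d12:H2→d13:-  best=H2
  add 22.176.0.0/12 -> H1 at depth 12
  ? 50.118.17.47  path d0:-→d1:-→d2:-→d3:-→d4:-→d5:-→d6:-→d7:-→d8:-→d9:-→d10:-→d11:-→d12:H2→d13:-→d14:H2→d15:-→d16:H1→d17:-→d18:-  best=H1
  ? 13.126.104.217  path d0:-→d1:-→d2:-→d3:-  best=no-route
  add 22.0.0.0/8 -> H4 at depth 8
  add 22.181.0.0/16 -> H2 at depth 16
  del 50.112.0.0/12 (clear depth 12)
  add 0.0.0.0/1 -> H4 at depth 1
  ? 50.118.0.15  path d0:-→d1:H4→d2:-→d3:-→d4:-→d5:-→d6:-→d7:-→d8:-→d9:-→d10:-→d11:-→d12:-→d13:-→d14:H2→d15:-→d16:H1→d17:-→d18:-  best=H1
  ? 50.116.0.2  path d0:-→d1:H4→d2:-→d3:-→d4:-→d5:-→d6:-→d7:-→d8:-→d9:-→d10:-→d11:-→d12:-→d13:-→d14:H2  best=H2

== LOOKUPS ==
["H3","H3","H4","H2","H4","H0","H4","H1","H3","H2","H1","no-route","H1","H2"]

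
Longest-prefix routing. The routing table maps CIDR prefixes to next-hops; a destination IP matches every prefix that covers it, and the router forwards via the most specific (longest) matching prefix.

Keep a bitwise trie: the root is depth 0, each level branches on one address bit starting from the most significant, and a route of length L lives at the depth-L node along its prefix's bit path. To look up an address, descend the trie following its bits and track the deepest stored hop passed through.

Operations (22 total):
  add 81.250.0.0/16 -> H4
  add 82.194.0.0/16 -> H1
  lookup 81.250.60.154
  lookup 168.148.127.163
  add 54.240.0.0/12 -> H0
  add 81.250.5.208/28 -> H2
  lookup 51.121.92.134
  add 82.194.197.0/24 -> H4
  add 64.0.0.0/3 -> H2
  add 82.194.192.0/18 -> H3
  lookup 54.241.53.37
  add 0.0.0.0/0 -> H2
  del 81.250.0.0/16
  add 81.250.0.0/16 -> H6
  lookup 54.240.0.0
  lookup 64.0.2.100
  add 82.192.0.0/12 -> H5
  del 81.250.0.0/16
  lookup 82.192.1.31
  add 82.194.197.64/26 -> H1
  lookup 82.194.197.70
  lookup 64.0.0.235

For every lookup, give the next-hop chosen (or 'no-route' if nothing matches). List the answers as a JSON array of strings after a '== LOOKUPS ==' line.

Trace:
  + 81.250.0.0/16 (H4) depth=16
  + 82.194.0.0/16 (H1) depth=16
  ? 81.250.60.154  path d0:-→d1:-→d2:-→d3:-→d4:-→d5:-→d6:-→d7:-→d8:-→d9:-→d10:-→d11:-→d12:-→d13:-→d14:-→d15:-→d16:H4  best=H4
  ? 168.148.127.163  path d0:-  best=no-route
  + 54.240.0.0/12 (H0) depth=12
  + 81.250.5.208/28 (H2) depth=28
  ? 51.121.92.134  path d0:-→d1:-→d2:-→d3:-→d4:-→d5:-  best=no-route
  + 82.194.197.0/24 (H4) depth=24
  + 64.0.0.0/3 (H2) depth=3
  + 82.194.192.0/18 (H3) depth=18
  ? 54.241.53.37  path d0:-→d1:-→d2:-→d3:-→d4:-→d5:-→d6:-→d7:-→d8:-→d9:-→d10:-→d11:-→d12:H0  best=H0
  + 0.0.0.0/0 (H2) depth=0
  del 81.250.0.0/16 (clear depth 16)
  + 81.250.0.0/16 (H6) depth=16
  ? 54.240.0.0  path d0:H2→d1:-→d2:-→d3:-→d4:-→d5:-→d6:-→d7:-→d8:-→d9:-→d10:-→d11:-→d12:H0  best=H0
  ? 64.0.2.100  path d0:H2→d1:-→d2:-→d3:H2  best=H2
  + 82.192.0.0/12 (H5) depth=12
  del 81.250.0.0/16 (clear depth 16)
  ? 82.192.1.31  path d0:H2→d1:-→d2:-→d3:H2→d4:-→d5:-→d6:-→d7:-→d8:-→d9:-→d10:-→d11:-→d12:H5→d13:-→d14:-  best=H5
  + 82.194.197.64/26 (H1) depth=26
  ? 82.194.197.70  path d0:H2→d1:-→d2:-→d3:H2→d4:-→d5:-→d6:-→d7:-→d8:-→d9:-→d10:-→d11:-→d12:H5→d13:-→d14:-→d15:-→d16:H1→d17:-→d18:H3→d19:-→d20:-→d21:-→d22:-→d23:-→d24:H4→d25:-→d26:H1  best=H1
  ? 64.0.0.235  path d0:H2→d1:-→d2:-→d3:H2  best=H2

== LOOKUPS ==
["H4","no-route","no-route","H0","H0","H2","H5","H1","H2"]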